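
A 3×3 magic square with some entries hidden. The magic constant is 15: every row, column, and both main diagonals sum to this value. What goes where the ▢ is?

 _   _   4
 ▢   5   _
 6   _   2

1

Row 3 needs 15; the known cells sum to 8, so (3,2) = 7.
The remaining cell in column 2 is (1,2) = 15 − 12 = 3.
Column 3 needs 15; the known cells sum to 6, so (2,3) = 9.
Main diagonal must total 15; the given cells sum to 7, so (1,1) = 8.
Row 2 needs 15; the known cells sum to 14, so (2,1) = 1.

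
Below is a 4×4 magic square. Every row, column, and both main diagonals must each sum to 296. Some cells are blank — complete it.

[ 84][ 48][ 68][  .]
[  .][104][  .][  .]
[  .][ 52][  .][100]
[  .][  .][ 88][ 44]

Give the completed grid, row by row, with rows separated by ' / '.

The remaining cell in row 1 is (1,4) = 296 − 200 = 96.
Column 2 must total 296; the given cells sum to 204, so (4,2) = 92.
Column 4 needs 296; the known cells sum to 240, so (2,4) = 56.
Main diagonal needs 296; the known cells sum to 232, so (3,3) = 64.
Using row 3: 52 + 64 + 100 + ? → (3,1) = 296 − 216 = 80.
Using row 4: 92 + 88 + 44 + ? → (4,1) = 296 − 224 = 72.
Column 1: 84 + 80 + 72 + ? = 296, so (2,1) = 60.
The remaining cell in column 3 is (2,3) = 296 − 220 = 76.

84 48 68 96 / 60 104 76 56 / 80 52 64 100 / 72 92 88 44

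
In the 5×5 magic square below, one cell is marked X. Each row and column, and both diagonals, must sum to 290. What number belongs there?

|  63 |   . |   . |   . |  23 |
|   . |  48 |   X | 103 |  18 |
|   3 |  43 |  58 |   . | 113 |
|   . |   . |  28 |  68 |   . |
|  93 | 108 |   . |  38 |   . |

Row 3 needs 290; the known cells sum to 217, so (3,4) = 73.
Using column 4: 103 + 73 + 68 + 38 + ? → (1,4) = 290 − 282 = 8.
Main diagonal needs 290; the known cells sum to 237, so (5,5) = 53.
The remaining cell in anti-diagonal is (4,2) = 290 − 277 = 13.
The remaining cell in row 5 is (5,3) = 290 − 292 = -2.
Column 2 needs 290; the known cells sum to 212, so (1,2) = 78.
Column 5 must total 290; the given cells sum to 207, so (4,5) = 83.
The remaining cell in row 1 is (1,3) = 290 − 172 = 118.
Using row 4: 13 + 28 + 68 + 83 + ? → (4,1) = 290 − 192 = 98.
Column 1: 63 + 3 + 98 + 93 + ? = 290, so (2,1) = 33.
Using column 3: 118 + 58 + 28 + (-2) + ? → (2,3) = 290 − 202 = 88.

88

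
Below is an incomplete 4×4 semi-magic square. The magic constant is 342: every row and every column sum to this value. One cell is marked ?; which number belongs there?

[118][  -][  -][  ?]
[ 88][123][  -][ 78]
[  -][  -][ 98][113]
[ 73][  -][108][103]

48

From row 2, 342 − (88 + 123 + 78) gives (2,3) = 53.
Row 4: 73 + 108 + 103 + ? = 342, so (4,2) = 58.
From column 1, 342 − (118 + 88 + 73) gives (3,1) = 63.
The remaining cell in column 3 is (1,3) = 342 − 259 = 83.
Column 4: 78 + 113 + 103 + ? = 342, so (1,4) = 48.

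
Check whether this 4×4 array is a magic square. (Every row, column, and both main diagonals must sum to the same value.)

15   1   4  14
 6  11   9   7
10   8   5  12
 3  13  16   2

Row 1: 15 + 1 + 4 + 14 = 34.
Row 2: 6 + 11 + 9 + 7 = 33.
Row 3: 10 + 8 + 5 + 12 = 35.
Row 4: 3 + 13 + 16 + 2 = 34.
Column 1: 15 + 6 + 10 + 3 = 34.
Column 2: 1 + 11 + 8 + 13 = 33.
Column 3: 4 + 9 + 5 + 16 = 34.
Column 4: 14 + 7 + 12 + 2 = 35.
Main diagonal: 15 + 11 + 5 + 2 = 33.
Anti-diagonal: 14 + 9 + 8 + 3 = 34.

No — row 4 sums to 34 but main diagonal sums to 33.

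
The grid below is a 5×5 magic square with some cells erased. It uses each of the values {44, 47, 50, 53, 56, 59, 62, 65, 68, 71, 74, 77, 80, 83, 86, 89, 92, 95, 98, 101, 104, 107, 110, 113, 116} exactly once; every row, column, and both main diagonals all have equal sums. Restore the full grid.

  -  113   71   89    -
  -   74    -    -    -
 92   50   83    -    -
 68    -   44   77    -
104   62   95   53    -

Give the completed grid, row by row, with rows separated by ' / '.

80 113 71 89 47 / 56 74 107 65 98 / 92 50 83 116 59 / 68 101 44 77 110 / 104 62 95 53 86

The 25 entries sum to 2000, so each line sums to 2000/5 = 400.
Row 5 must total 400; the given cells sum to 314, so (5,5) = 86.
Column 2 needs 400; the known cells sum to 299, so (4,2) = 101.
Column 3 needs 400; the known cells sum to 293, so (2,3) = 107.
The remaining cell in main diagonal is (1,1) = 400 − 320 = 80.
Row 1 must total 400; the given cells sum to 353, so (1,5) = 47.
Using row 4: 68 + 101 + 44 + 77 + ? → (4,5) = 400 − 290 = 110.
The remaining cell in column 1 is (2,1) = 400 − 344 = 56.
Using anti-diagonal: 47 + 83 + 101 + 104 + ? → (2,4) = 400 − 335 = 65.
Row 2 must total 400; the given cells sum to 302, so (2,5) = 98.
Column 4 must total 400; the given cells sum to 284, so (3,4) = 116.
Column 5 needs 400; the known cells sum to 341, so (3,5) = 59.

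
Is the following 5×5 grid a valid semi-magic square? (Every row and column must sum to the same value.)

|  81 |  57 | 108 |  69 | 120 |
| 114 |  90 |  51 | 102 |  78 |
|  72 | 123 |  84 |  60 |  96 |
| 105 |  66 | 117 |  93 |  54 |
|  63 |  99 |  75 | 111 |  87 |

Yes

Row 1: 81 + 57 + 108 + 69 + 120 = 435.
Row 2: 114 + 90 + 51 + 102 + 78 = 435.
Row 3: 72 + 123 + 84 + 60 + 96 = 435.
Row 4: 105 + 66 + 117 + 93 + 54 = 435.
Row 5: 63 + 99 + 75 + 111 + 87 = 435.
Column 1: 81 + 114 + 72 + 105 + 63 = 435.
Column 2: 57 + 90 + 123 + 66 + 99 = 435.
Column 3: 108 + 51 + 84 + 117 + 75 = 435.
Column 4: 69 + 102 + 60 + 93 + 111 = 435.
Column 5: 120 + 78 + 96 + 54 + 87 = 435.
All lines sum to 435.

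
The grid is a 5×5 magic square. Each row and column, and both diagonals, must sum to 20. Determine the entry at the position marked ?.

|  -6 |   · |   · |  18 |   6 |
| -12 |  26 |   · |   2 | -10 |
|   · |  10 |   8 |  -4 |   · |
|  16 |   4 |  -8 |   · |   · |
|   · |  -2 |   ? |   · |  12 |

Row 2 needs 20; the known cells sum to 6, so (2,3) = 14.
Column 2: 26 + 10 + 4 + (-2) + ? = 20, so (1,2) = -18.
Main diagonal: -6 + 26 + 8 + 12 + ? = 20, so (4,4) = -20.
Anti-diagonal must total 20; the given cells sum to 20, so (5,1) = 0.
Row 1 must total 20; the given cells sum to 0, so (1,3) = 20.
From row 4, 20 − (16 + 4 + (-8) + (-20)) gives (4,5) = 28.
Column 1 needs 20; the known cells sum to -2, so (3,1) = 22.
From column 3, 20 − (20 + 14 + 8 + (-8)) gives (5,3) = -14.

-14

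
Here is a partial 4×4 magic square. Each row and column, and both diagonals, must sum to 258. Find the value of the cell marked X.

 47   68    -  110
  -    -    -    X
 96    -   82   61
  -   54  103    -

75

From row 1, 258 − (47 + 68 + 110) gives (1,3) = 33.
From row 3, 258 − (96 + 82 + 61) gives (3,2) = 19.
Column 2 needs 258; the known cells sum to 141, so (2,2) = 117.
Column 3: 33 + 82 + 103 + ? = 258, so (2,3) = 40.
Main diagonal needs 258; the known cells sum to 246, so (4,4) = 12.
Using anti-diagonal: 110 + 40 + 19 + ? → (4,1) = 258 − 169 = 89.
From column 1, 258 − (47 + 96 + 89) gives (2,1) = 26.
Column 4: 110 + 61 + 12 + ? = 258, so (2,4) = 75.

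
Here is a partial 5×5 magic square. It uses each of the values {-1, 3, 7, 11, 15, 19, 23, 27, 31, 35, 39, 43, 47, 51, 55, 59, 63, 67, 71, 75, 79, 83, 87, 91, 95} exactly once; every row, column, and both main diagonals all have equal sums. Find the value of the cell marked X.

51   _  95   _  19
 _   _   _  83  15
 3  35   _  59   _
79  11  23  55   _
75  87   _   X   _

31

The 25 entries sum to 1175, so each line sums to 1175/5 = 235.
From row 4, 235 − (79 + 11 + 23 + 55) gives (4,5) = 67.
The remaining cell in column 1 is (2,1) = 235 − 208 = 27.
Anti-diagonal needs 235; the known cells sum to 188, so (3,3) = 47.
Row 3: 3 + 35 + 47 + 59 + ? = 235, so (3,5) = 91.
Using column 5: 19 + 15 + 91 + 67 + ? → (5,5) = 235 − 192 = 43.
Main diagonal must total 235; the given cells sum to 196, so (2,2) = 39.
Row 2 must total 235; the given cells sum to 164, so (2,3) = 71.
Column 2 needs 235; the known cells sum to 172, so (1,2) = 63.
Column 3 must total 235; the given cells sum to 236, so (5,3) = -1.
From row 1, 235 − (51 + 63 + 95 + 19) gives (1,4) = 7.
Row 5 needs 235; the known cells sum to 204, so (5,4) = 31.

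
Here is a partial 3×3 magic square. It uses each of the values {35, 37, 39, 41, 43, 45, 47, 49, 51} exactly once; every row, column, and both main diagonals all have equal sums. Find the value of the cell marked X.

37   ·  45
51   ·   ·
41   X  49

39

The 9 entries sum to 387, so each line sums to 387/3 = 129.
Using row 1: 37 + 45 + ? → (1,2) = 129 − 82 = 47.
Using row 3: 41 + 49 + ? → (3,2) = 129 − 90 = 39.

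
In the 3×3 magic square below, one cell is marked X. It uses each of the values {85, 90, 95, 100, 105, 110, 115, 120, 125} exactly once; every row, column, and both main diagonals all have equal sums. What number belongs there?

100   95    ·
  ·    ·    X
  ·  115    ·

The 9 entries sum to 945, so each line sums to 945/3 = 315.
Row 1: 100 + 95 + ? = 315, so (1,3) = 120.
The remaining cell in column 2 is (2,2) = 315 − 210 = 105.
The remaining cell in main diagonal is (3,3) = 315 − 205 = 110.
Anti-diagonal must total 315; the given cells sum to 225, so (3,1) = 90.
Using column 1: 100 + 90 + ? → (2,1) = 315 − 190 = 125.
Column 3 needs 315; the known cells sum to 230, so (2,3) = 85.

85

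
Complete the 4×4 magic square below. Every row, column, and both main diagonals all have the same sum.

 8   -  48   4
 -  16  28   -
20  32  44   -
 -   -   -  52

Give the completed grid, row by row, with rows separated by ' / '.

Main diagonal is already complete: 8 + 16 + 44 + 52 = 120, so that is the magic constant.
Row 1: 8 + 48 + 4 + ? = 120, so (1,2) = 60.
Using row 3: 20 + 32 + 44 + ? → (3,4) = 120 − 96 = 24.
From column 2, 120 − (60 + 16 + 32) gives (4,2) = 12.
The remaining cell in column 3 is (4,3) = 120 − 120 = 0.
Using column 4: 4 + 24 + 52 + ? → (2,4) = 120 − 80 = 40.
Anti-diagonal: 4 + 28 + 32 + ? = 120, so (4,1) = 56.
Using row 2: 16 + 28 + 40 + ? → (2,1) = 120 − 84 = 36.

8 60 48 4 / 36 16 28 40 / 20 32 44 24 / 56 12 0 52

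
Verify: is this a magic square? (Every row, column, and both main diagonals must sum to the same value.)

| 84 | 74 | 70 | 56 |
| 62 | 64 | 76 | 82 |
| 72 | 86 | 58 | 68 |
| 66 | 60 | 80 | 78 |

Yes

Row 1: 84 + 74 + 70 + 56 = 284.
Row 2: 62 + 64 + 76 + 82 = 284.
Row 3: 72 + 86 + 58 + 68 = 284.
Row 4: 66 + 60 + 80 + 78 = 284.
Column 1: 84 + 62 + 72 + 66 = 284.
Column 2: 74 + 64 + 86 + 60 = 284.
Column 3: 70 + 76 + 58 + 80 = 284.
Column 4: 56 + 82 + 68 + 78 = 284.
Main diagonal: 84 + 64 + 58 + 78 = 284.
Anti-diagonal: 56 + 76 + 86 + 66 = 284.
All lines sum to 284.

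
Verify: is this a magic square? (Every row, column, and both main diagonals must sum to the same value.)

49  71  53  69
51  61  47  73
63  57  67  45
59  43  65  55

No — main diagonal sums to 232 but column 4 sums to 242.

Row 1: 49 + 71 + 53 + 69 = 242.
Row 2: 51 + 61 + 47 + 73 = 232.
Row 3: 63 + 57 + 67 + 45 = 232.
Row 4: 59 + 43 + 65 + 55 = 222.
Column 1: 49 + 51 + 63 + 59 = 222.
Column 2: 71 + 61 + 57 + 43 = 232.
Column 3: 53 + 47 + 67 + 65 = 232.
Column 4: 69 + 73 + 45 + 55 = 242.
Main diagonal: 49 + 61 + 67 + 55 = 232.
Anti-diagonal: 69 + 47 + 57 + 59 = 232.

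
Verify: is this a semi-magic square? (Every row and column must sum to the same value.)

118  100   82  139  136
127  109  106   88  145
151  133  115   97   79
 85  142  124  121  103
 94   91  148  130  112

Row 1: 118 + 100 + 82 + 139 + 136 = 575.
Row 2: 127 + 109 + 106 + 88 + 145 = 575.
Row 3: 151 + 133 + 115 + 97 + 79 = 575.
Row 4: 85 + 142 + 124 + 121 + 103 = 575.
Row 5: 94 + 91 + 148 + 130 + 112 = 575.
Column 1: 118 + 127 + 151 + 85 + 94 = 575.
Column 2: 100 + 109 + 133 + 142 + 91 = 575.
Column 3: 82 + 106 + 115 + 124 + 148 = 575.
Column 4: 139 + 88 + 97 + 121 + 130 = 575.
Column 5: 136 + 145 + 79 + 103 + 112 = 575.
All lines sum to 575.

Yes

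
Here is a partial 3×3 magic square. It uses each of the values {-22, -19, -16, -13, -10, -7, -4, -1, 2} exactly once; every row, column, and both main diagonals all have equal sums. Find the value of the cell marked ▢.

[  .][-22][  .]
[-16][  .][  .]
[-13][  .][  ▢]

-19

The 9 entries sum to -90, so each line sums to -90/3 = -30.
From column 1, -30 − (-16 + (-13)) gives (1,1) = -1.
Row 1 must total -30; the given cells sum to -23, so (1,3) = -7.
Using anti-diagonal: -7 + (-13) + ? → (2,2) = -30 − (-20) = -10.
Row 2: -16 + (-10) + ? = -30, so (2,3) = -4.
Column 2 must total -30; the given cells sum to -32, so (3,2) = 2.
From column 3, -30 − (-7 + (-4)) gives (3,3) = -19.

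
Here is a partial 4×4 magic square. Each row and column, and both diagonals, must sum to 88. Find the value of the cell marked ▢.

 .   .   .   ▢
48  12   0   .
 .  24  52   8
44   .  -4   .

20

Using row 2: 48 + 12 + 0 + ? → (2,4) = 88 − 60 = 28.
From row 3, 88 − (24 + 52 + 8) gives (3,1) = 4.
From column 1, 88 − (48 + 4 + 44) gives (1,1) = -8.
Using column 3: 0 + 52 + (-4) + ? → (1,3) = 88 − 48 = 40.
The remaining cell in main diagonal is (4,4) = 88 − 56 = 32.
The remaining cell in anti-diagonal is (1,4) = 88 − 68 = 20.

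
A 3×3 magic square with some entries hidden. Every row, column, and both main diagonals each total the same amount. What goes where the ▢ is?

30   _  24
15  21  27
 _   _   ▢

Row 2 is complete and sums to 63; that is the magic constant.
Row 1: 30 + 24 + ? = 63, so (1,2) = 9.
Column 1 must total 63; the given cells sum to 45, so (3,1) = 18.
Using column 2: 9 + 21 + ? → (3,2) = 63 − 30 = 33.
Using column 3: 24 + 27 + ? → (3,3) = 63 − 51 = 12.

12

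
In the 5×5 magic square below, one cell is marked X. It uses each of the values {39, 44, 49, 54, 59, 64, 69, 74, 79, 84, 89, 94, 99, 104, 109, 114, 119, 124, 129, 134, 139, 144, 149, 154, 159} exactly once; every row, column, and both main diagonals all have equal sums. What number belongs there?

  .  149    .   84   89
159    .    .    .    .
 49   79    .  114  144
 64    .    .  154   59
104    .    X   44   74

The 25 entries sum to 2475, so each line sums to 2475/5 = 495.
From row 3, 495 − (49 + 79 + 114 + 144) gives (3,3) = 109.
Using column 1: 159 + 49 + 64 + 104 + ? → (1,1) = 495 − 376 = 119.
From column 4, 495 − (84 + 114 + 154 + 44) gives (2,4) = 99.
Column 5 needs 495; the known cells sum to 366, so (2,5) = 129.
Main diagonal needs 495; the known cells sum to 456, so (2,2) = 39.
Anti-diagonal needs 495; the known cells sum to 401, so (4,2) = 94.
From row 1, 495 − (119 + 149 + 84 + 89) gives (1,3) = 54.
From row 2, 495 − (159 + 39 + 99 + 129) gives (2,3) = 69.
Row 4: 64 + 94 + 154 + 59 + ? = 495, so (4,3) = 124.
The remaining cell in column 2 is (5,2) = 495 − 361 = 134.
Column 3: 54 + 69 + 109 + 124 + ? = 495, so (5,3) = 139.

139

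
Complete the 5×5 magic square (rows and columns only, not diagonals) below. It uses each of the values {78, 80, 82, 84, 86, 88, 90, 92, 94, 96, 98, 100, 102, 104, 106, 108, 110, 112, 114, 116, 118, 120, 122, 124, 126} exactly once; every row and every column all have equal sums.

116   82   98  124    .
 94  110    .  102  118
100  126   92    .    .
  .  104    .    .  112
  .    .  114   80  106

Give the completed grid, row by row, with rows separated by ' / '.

The 25 entries sum to 2550, so each line sums to 2550/5 = 510.
From row 1, 510 − (116 + 82 + 98 + 124) gives (1,5) = 90.
Row 2 needs 510; the known cells sum to 424, so (2,3) = 86.
Using column 2: 82 + 110 + 126 + 104 + ? → (5,2) = 510 − 422 = 88.
Column 3: 98 + 86 + 92 + 114 + ? = 510, so (4,3) = 120.
Using column 5: 90 + 118 + 112 + 106 + ? → (3,5) = 510 − 426 = 84.
From row 3, 510 − (100 + 126 + 92 + 84) gives (3,4) = 108.
Row 5 needs 510; the known cells sum to 388, so (5,1) = 122.
Using column 1: 116 + 94 + 100 + 122 + ? → (4,1) = 510 − 432 = 78.
Column 4 needs 510; the known cells sum to 414, so (4,4) = 96.

116 82 98 124 90 / 94 110 86 102 118 / 100 126 92 108 84 / 78 104 120 96 112 / 122 88 114 80 106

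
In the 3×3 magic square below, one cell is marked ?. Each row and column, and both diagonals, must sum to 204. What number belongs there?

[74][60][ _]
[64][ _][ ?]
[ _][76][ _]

72

From row 1, 204 − (74 + 60) gives (1,3) = 70.
Using column 1: 74 + 64 + ? → (3,1) = 204 − 138 = 66.
Column 2: 60 + 76 + ? = 204, so (2,2) = 68.
The remaining cell in main diagonal is (3,3) = 204 − 142 = 62.
Row 2: 64 + 68 + ? = 204, so (2,3) = 72.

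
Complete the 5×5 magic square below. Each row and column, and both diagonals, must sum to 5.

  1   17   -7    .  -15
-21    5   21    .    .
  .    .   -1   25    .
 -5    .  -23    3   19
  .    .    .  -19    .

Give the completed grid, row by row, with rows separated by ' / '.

1 17 -7 9 -15 / -21 5 21 -13 13 / 7 -17 -1 25 -9 / -5 11 -23 3 19 / 23 -11 15 -19 -3

The remaining cell in row 1 is (1,4) = 5 − (-4) = 9.
The remaining cell in row 4 is (4,2) = 5 − (-6) = 11.
Column 3 must total 5; the given cells sum to -10, so (5,3) = 15.
Column 4 must total 5; the given cells sum to 18, so (2,4) = -13.
The remaining cell in main diagonal is (5,5) = 5 − 8 = -3.
Anti-diagonal: -15 + (-13) + (-1) + 11 + ? = 5, so (5,1) = 23.
Using row 2: -21 + 5 + 21 + (-13) + ? → (2,5) = 5 − (-8) = 13.
The remaining cell in row 5 is (5,2) = 5 − 16 = -11.
Column 1 needs 5; the known cells sum to -2, so (3,1) = 7.
Column 2 needs 5; the known cells sum to 22, so (3,2) = -17.
Using column 5: -15 + 13 + 19 + (-3) + ? → (3,5) = 5 − 14 = -9.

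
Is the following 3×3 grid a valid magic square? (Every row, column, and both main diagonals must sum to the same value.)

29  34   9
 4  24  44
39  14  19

Yes

Row 1: 29 + 34 + 9 = 72.
Row 2: 4 + 24 + 44 = 72.
Row 3: 39 + 14 + 19 = 72.
Column 1: 29 + 4 + 39 = 72.
Column 2: 34 + 24 + 14 = 72.
Column 3: 9 + 44 + 19 = 72.
Main diagonal: 29 + 24 + 19 = 72.
Anti-diagonal: 9 + 24 + 39 = 72.
All lines sum to 72.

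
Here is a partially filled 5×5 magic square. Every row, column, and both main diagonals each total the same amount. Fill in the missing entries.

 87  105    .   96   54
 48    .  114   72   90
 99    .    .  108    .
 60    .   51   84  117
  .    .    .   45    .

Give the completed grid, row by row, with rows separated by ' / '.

Column 4 is already complete: 96 + 72 + 108 + 84 + 45 = 405, so that is the magic constant.
Row 1 must total 405; the given cells sum to 342, so (1,3) = 63.
Row 2: 48 + 114 + 72 + 90 + ? = 405, so (2,2) = 81.
Row 4: 60 + 51 + 84 + 117 + ? = 405, so (4,2) = 93.
The remaining cell in column 1 is (5,1) = 405 − 294 = 111.
Anti-diagonal: 54 + 72 + 93 + 111 + ? = 405, so (3,3) = 75.
The remaining cell in column 3 is (5,3) = 405 − 303 = 102.
From main diagonal, 405 − (87 + 81 + 75 + 84) gives (5,5) = 78.
Using row 5: 111 + 102 + 45 + 78 + ? → (5,2) = 405 − 336 = 69.
From column 2, 405 − (105 + 81 + 93 + 69) gives (3,2) = 57.
From column 5, 405 − (54 + 90 + 117 + 78) gives (3,5) = 66.

87 105 63 96 54 / 48 81 114 72 90 / 99 57 75 108 66 / 60 93 51 84 117 / 111 69 102 45 78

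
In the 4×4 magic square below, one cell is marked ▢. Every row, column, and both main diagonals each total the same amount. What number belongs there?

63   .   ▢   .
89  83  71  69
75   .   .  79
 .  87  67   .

81

Row 2 is complete and sums to 312; that is the magic constant.
From column 1, 312 − (63 + 89 + 75) gives (4,1) = 85.
Row 4: 85 + 87 + 67 + ? = 312, so (4,4) = 73.
Column 4 needs 312; the known cells sum to 221, so (1,4) = 91.
From main diagonal, 312 − (63 + 83 + 73) gives (3,3) = 93.
Using anti-diagonal: 91 + 71 + 85 + ? → (3,2) = 312 − 247 = 65.
Column 2 must total 312; the given cells sum to 235, so (1,2) = 77.
Using column 3: 71 + 93 + 67 + ? → (1,3) = 312 − 231 = 81.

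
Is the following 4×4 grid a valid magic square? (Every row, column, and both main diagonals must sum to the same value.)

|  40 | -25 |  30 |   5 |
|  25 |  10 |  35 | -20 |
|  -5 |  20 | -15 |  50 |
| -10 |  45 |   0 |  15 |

Yes

Row 1: 40 + (-25) + 30 + 5 = 50.
Row 2: 25 + 10 + 35 + (-20) = 50.
Row 3: -5 + 20 + (-15) + 50 = 50.
Row 4: -10 + 45 + 0 + 15 = 50.
Column 1: 40 + 25 + (-5) + (-10) = 50.
Column 2: -25 + 10 + 20 + 45 = 50.
Column 3: 30 + 35 + (-15) + 0 = 50.
Column 4: 5 + (-20) + 50 + 15 = 50.
Main diagonal: 40 + 10 + (-15) + 15 = 50.
Anti-diagonal: 5 + 35 + 20 + (-10) = 50.
All lines sum to 50.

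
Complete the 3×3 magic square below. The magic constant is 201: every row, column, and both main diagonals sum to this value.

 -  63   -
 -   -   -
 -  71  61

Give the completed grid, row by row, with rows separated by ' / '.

73 63 65 / 59 67 75 / 69 71 61

Row 3 must total 201; the given cells sum to 132, so (3,1) = 69.
The remaining cell in column 2 is (2,2) = 201 − 134 = 67.
Main diagonal must total 201; the given cells sum to 128, so (1,1) = 73.
Anti-diagonal: 67 + 69 + ? = 201, so (1,3) = 65.
From column 1, 201 − (73 + 69) gives (2,1) = 59.
Column 3 needs 201; the known cells sum to 126, so (2,3) = 75.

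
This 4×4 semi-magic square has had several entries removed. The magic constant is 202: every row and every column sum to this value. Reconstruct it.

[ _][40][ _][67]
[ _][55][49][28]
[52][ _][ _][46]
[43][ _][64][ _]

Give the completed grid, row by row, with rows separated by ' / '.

The remaining cell in row 2 is (2,1) = 202 − 132 = 70.
Column 1 must total 202; the given cells sum to 165, so (1,1) = 37.
Column 4: 67 + 28 + 46 + ? = 202, so (4,4) = 61.
Row 1 must total 202; the given cells sum to 144, so (1,3) = 58.
From row 4, 202 − (43 + 64 + 61) gives (4,2) = 34.
Column 2 must total 202; the given cells sum to 129, so (3,2) = 73.
The remaining cell in column 3 is (3,3) = 202 − 171 = 31.

37 40 58 67 / 70 55 49 28 / 52 73 31 46 / 43 34 64 61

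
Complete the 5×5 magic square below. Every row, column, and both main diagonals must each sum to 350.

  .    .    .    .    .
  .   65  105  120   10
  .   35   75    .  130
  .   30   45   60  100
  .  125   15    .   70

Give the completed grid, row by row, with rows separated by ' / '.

80 95 110 25 40 / 50 65 105 120 10 / 20 35 75 90 130 / 115 30 45 60 100 / 85 125 15 55 70

Row 2: 65 + 105 + 120 + 10 + ? = 350, so (2,1) = 50.
Using row 4: 30 + 45 + 60 + 100 + ? → (4,1) = 350 − 235 = 115.
Column 2 needs 350; the known cells sum to 255, so (1,2) = 95.
Column 3: 105 + 75 + 45 + 15 + ? = 350, so (1,3) = 110.
Using column 5: 10 + 130 + 100 + 70 + ? → (1,5) = 350 − 310 = 40.
Using main diagonal: 65 + 75 + 60 + 70 + ? → (1,1) = 350 − 270 = 80.
Anti-diagonal must total 350; the given cells sum to 265, so (5,1) = 85.
Row 1 must total 350; the given cells sum to 325, so (1,4) = 25.
Using row 5: 85 + 125 + 15 + 70 + ? → (5,4) = 350 − 295 = 55.
Column 1: 80 + 50 + 115 + 85 + ? = 350, so (3,1) = 20.
Column 4 must total 350; the given cells sum to 260, so (3,4) = 90.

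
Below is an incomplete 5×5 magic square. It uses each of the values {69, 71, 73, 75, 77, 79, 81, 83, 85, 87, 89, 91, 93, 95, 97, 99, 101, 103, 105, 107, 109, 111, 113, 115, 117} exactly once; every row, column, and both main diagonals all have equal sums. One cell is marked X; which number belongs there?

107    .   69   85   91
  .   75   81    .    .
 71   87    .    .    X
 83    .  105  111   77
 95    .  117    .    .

115

The 25 entries sum to 2325, so each line sums to 2325/5 = 465.
Row 1: 107 + 69 + 85 + 91 + ? = 465, so (1,2) = 113.
Row 4 must total 465; the given cells sum to 376, so (4,2) = 89.
The remaining cell in column 1 is (2,1) = 465 − 356 = 109.
From column 2, 465 − (113 + 75 + 87 + 89) gives (5,2) = 101.
From column 3, 465 − (69 + 81 + 105 + 117) gives (3,3) = 93.
Using main diagonal: 107 + 75 + 93 + 111 + ? → (5,5) = 465 − 386 = 79.
Anti-diagonal must total 465; the given cells sum to 368, so (2,4) = 97.
Row 2 needs 465; the known cells sum to 362, so (2,5) = 103.
Row 5 must total 465; the given cells sum to 392, so (5,4) = 73.
Column 4 needs 465; the known cells sum to 366, so (3,4) = 99.
Column 5: 91 + 103 + 77 + 79 + ? = 465, so (3,5) = 115.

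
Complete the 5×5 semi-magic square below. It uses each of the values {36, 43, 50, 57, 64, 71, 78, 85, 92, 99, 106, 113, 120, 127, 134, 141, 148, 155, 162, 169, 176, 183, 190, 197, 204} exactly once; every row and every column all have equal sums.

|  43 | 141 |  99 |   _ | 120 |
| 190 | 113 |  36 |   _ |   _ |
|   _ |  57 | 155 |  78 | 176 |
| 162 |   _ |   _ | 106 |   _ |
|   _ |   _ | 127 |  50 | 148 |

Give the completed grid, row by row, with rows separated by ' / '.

The 25 entries sum to 3000, so each line sums to 3000/5 = 600.
Row 1: 43 + 141 + 99 + 120 + ? = 600, so (1,4) = 197.
From row 3, 600 − (57 + 155 + 78 + 176) gives (3,1) = 134.
From column 1, 600 − (43 + 190 + 134 + 162) gives (5,1) = 71.
The remaining cell in column 3 is (4,3) = 600 − 417 = 183.
Column 4: 197 + 78 + 106 + 50 + ? = 600, so (2,4) = 169.
Row 2: 190 + 113 + 36 + 169 + ? = 600, so (2,5) = 92.
Row 5: 71 + 127 + 50 + 148 + ? = 600, so (5,2) = 204.
The remaining cell in column 2 is (4,2) = 600 − 515 = 85.
Column 5: 120 + 92 + 176 + 148 + ? = 600, so (4,5) = 64.

43 141 99 197 120 / 190 113 36 169 92 / 134 57 155 78 176 / 162 85 183 106 64 / 71 204 127 50 148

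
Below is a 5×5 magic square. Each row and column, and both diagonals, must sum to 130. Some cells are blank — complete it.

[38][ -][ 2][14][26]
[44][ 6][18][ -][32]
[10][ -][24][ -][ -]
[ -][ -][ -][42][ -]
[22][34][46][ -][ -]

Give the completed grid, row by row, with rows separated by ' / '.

38 50 2 14 26 / 44 6 18 30 32 / 10 12 24 36 48 / 16 28 40 42 4 / 22 34 46 8 20

Row 1: 38 + 2 + 14 + 26 + ? = 130, so (1,2) = 50.
Row 2 must total 130; the given cells sum to 100, so (2,4) = 30.
Column 1 must total 130; the given cells sum to 114, so (4,1) = 16.
Using column 3: 2 + 18 + 24 + 46 + ? → (4,3) = 130 − 90 = 40.
Using main diagonal: 38 + 6 + 24 + 42 + ? → (5,5) = 130 − 110 = 20.
Using anti-diagonal: 26 + 30 + 24 + 22 + ? → (4,2) = 130 − 102 = 28.
Row 4: 16 + 28 + 40 + 42 + ? = 130, so (4,5) = 4.
From row 5, 130 − (22 + 34 + 46 + 20) gives (5,4) = 8.
The remaining cell in column 2 is (3,2) = 130 − 118 = 12.
Column 4: 14 + 30 + 42 + 8 + ? = 130, so (3,4) = 36.
Column 5: 26 + 32 + 4 + 20 + ? = 130, so (3,5) = 48.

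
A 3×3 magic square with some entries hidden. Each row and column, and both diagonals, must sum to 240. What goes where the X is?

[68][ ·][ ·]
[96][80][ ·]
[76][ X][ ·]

72

Row 2 needs 240; the known cells sum to 176, so (2,3) = 64.
Main diagonal needs 240; the known cells sum to 148, so (3,3) = 92.
Using anti-diagonal: 80 + 76 + ? → (1,3) = 240 − 156 = 84.
Row 1 needs 240; the known cells sum to 152, so (1,2) = 88.
The remaining cell in row 3 is (3,2) = 240 − 168 = 72.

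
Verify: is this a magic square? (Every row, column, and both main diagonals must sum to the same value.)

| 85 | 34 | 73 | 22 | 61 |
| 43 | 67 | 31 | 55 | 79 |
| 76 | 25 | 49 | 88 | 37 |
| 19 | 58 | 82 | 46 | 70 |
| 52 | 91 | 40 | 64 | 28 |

Yes

Row 1: 85 + 34 + 73 + 22 + 61 = 275.
Row 2: 43 + 67 + 31 + 55 + 79 = 275.
Row 3: 76 + 25 + 49 + 88 + 37 = 275.
Row 4: 19 + 58 + 82 + 46 + 70 = 275.
Row 5: 52 + 91 + 40 + 64 + 28 = 275.
Column 1: 85 + 43 + 76 + 19 + 52 = 275.
Column 2: 34 + 67 + 25 + 58 + 91 = 275.
Column 3: 73 + 31 + 49 + 82 + 40 = 275.
Column 4: 22 + 55 + 88 + 46 + 64 = 275.
Column 5: 61 + 79 + 37 + 70 + 28 = 275.
Main diagonal: 85 + 67 + 49 + 46 + 28 = 275.
Anti-diagonal: 61 + 55 + 49 + 58 + 52 = 275.
All lines sum to 275.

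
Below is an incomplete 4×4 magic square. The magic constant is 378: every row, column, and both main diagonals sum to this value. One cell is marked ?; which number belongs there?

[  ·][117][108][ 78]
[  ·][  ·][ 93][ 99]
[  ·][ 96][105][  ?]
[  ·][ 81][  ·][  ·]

87

Using row 1: 117 + 108 + 78 + ? → (1,1) = 378 − 303 = 75.
The remaining cell in column 2 is (2,2) = 378 − 294 = 84.
Using column 3: 108 + 93 + 105 + ? → (4,3) = 378 − 306 = 72.
Main diagonal: 75 + 84 + 105 + ? = 378, so (4,4) = 114.
Using anti-diagonal: 78 + 93 + 96 + ? → (4,1) = 378 − 267 = 111.
From row 2, 378 − (84 + 93 + 99) gives (2,1) = 102.
Column 1: 75 + 102 + 111 + ? = 378, so (3,1) = 90.
Using column 4: 78 + 99 + 114 + ? → (3,4) = 378 − 291 = 87.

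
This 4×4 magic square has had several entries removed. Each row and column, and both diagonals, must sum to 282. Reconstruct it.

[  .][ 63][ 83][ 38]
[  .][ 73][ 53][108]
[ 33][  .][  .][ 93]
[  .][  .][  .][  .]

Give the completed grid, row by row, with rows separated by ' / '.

98 63 83 38 / 48 73 53 108 / 33 88 68 93 / 103 58 78 43

Row 1: 63 + 83 + 38 + ? = 282, so (1,1) = 98.
Using row 2: 73 + 53 + 108 + ? → (2,1) = 282 − 234 = 48.
The remaining cell in column 1 is (4,1) = 282 − 179 = 103.
Using column 4: 38 + 108 + 93 + ? → (4,4) = 282 − 239 = 43.
Using main diagonal: 98 + 73 + 43 + ? → (3,3) = 282 − 214 = 68.
Anti-diagonal: 38 + 53 + 103 + ? = 282, so (3,2) = 88.
The remaining cell in column 2 is (4,2) = 282 − 224 = 58.
From column 3, 282 − (83 + 53 + 68) gives (4,3) = 78.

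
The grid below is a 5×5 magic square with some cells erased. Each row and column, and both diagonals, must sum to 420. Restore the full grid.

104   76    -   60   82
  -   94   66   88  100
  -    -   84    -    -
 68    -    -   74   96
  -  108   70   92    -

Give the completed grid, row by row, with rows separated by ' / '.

104 76 98 60 82 / 72 94 66 88 100 / 90 62 84 106 78 / 68 80 102 74 96 / 86 108 70 92 64

Row 1 must total 420; the given cells sum to 322, so (1,3) = 98.
Row 2: 94 + 66 + 88 + 100 + ? = 420, so (2,1) = 72.
Column 3: 98 + 66 + 84 + 70 + ? = 420, so (4,3) = 102.
Column 4: 60 + 88 + 74 + 92 + ? = 420, so (3,4) = 106.
Main diagonal: 104 + 94 + 84 + 74 + ? = 420, so (5,5) = 64.
Row 4 needs 420; the known cells sum to 340, so (4,2) = 80.
Row 5 needs 420; the known cells sum to 334, so (5,1) = 86.
Column 1 needs 420; the known cells sum to 330, so (3,1) = 90.
Column 2 needs 420; the known cells sum to 358, so (3,2) = 62.
Column 5 must total 420; the given cells sum to 342, so (3,5) = 78.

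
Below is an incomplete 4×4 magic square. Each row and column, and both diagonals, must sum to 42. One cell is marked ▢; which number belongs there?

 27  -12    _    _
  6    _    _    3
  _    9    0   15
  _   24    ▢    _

33

From row 3, 42 − (9 + 0 + 15) gives (3,1) = 18.
Column 1 must total 42; the given cells sum to 51, so (4,1) = -9.
Column 2 must total 42; the given cells sum to 21, so (2,2) = 21.
Using main diagonal: 27 + 21 + 0 + ? → (4,4) = 42 − 48 = -6.
The remaining cell in row 2 is (2,3) = 42 − 30 = 12.
Row 4: -9 + 24 + (-6) + ? = 42, so (4,3) = 33.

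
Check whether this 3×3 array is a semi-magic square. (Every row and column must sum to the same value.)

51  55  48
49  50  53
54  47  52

No — column 3 sums to 153 but row 1 sums to 154.

Row 1: 51 + 55 + 48 = 154.
Row 2: 49 + 50 + 53 = 152.
Row 3: 54 + 47 + 52 = 153.
Column 1: 51 + 49 + 54 = 154.
Column 2: 55 + 50 + 47 = 152.
Column 3: 48 + 53 + 52 = 153.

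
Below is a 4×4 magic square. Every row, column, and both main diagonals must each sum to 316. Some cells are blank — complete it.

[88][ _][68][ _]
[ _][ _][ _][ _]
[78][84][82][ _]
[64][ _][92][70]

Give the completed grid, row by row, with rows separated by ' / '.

Using row 3: 78 + 84 + 82 + ? → (3,4) = 316 − 244 = 72.
From row 4, 316 − (64 + 92 + 70) gives (4,2) = 90.
The remaining cell in column 1 is (2,1) = 316 − 230 = 86.
Using column 3: 68 + 82 + 92 + ? → (2,3) = 316 − 242 = 74.
Main diagonal must total 316; the given cells sum to 240, so (2,2) = 76.
From anti-diagonal, 316 − (74 + 84 + 64) gives (1,4) = 94.
Using row 1: 88 + 68 + 94 + ? → (1,2) = 316 − 250 = 66.
Using row 2: 86 + 76 + 74 + ? → (2,4) = 316 − 236 = 80.

88 66 68 94 / 86 76 74 80 / 78 84 82 72 / 64 90 92 70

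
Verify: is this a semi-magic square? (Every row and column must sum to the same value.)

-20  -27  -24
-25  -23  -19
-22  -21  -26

No — column 1 sums to -67 but column 3 sums to -69.

Row 1: -20 + (-27) + (-24) = -71.
Row 2: -25 + (-23) + (-19) = -67.
Row 3: -22 + (-21) + (-26) = -69.
Column 1: -20 + (-25) + (-22) = -67.
Column 2: -27 + (-23) + (-21) = -71.
Column 3: -24 + (-19) + (-26) = -69.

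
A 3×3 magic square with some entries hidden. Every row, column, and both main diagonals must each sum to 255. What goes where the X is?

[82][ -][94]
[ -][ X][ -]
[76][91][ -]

85

Row 1: 82 + 94 + ? = 255, so (1,2) = 79.
Using row 3: 76 + 91 + ? → (3,3) = 255 − 167 = 88.
Column 1 needs 255; the known cells sum to 158, so (2,1) = 97.
Column 2 needs 255; the known cells sum to 170, so (2,2) = 85.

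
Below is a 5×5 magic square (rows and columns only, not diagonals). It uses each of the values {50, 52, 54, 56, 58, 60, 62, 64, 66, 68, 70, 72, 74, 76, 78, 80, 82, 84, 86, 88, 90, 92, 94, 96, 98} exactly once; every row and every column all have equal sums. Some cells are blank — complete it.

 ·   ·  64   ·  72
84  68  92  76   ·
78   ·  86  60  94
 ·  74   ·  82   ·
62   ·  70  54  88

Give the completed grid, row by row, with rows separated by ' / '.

The 25 entries sum to 1850, so each line sums to 1850/5 = 370.
Using row 2: 84 + 68 + 92 + 76 + ? → (2,5) = 370 − 320 = 50.
Row 3: 78 + 86 + 60 + 94 + ? = 370, so (3,2) = 52.
Row 5: 62 + 70 + 54 + 88 + ? = 370, so (5,2) = 96.
Column 2 must total 370; the given cells sum to 290, so (1,2) = 80.
Column 3 must total 370; the given cells sum to 312, so (4,3) = 58.
The remaining cell in column 4 is (1,4) = 370 − 272 = 98.
Using column 5: 72 + 50 + 94 + 88 + ? → (4,5) = 370 − 304 = 66.
Using row 1: 80 + 64 + 98 + 72 + ? → (1,1) = 370 − 314 = 56.
Using row 4: 74 + 58 + 82 + 66 + ? → (4,1) = 370 − 280 = 90.

56 80 64 98 72 / 84 68 92 76 50 / 78 52 86 60 94 / 90 74 58 82 66 / 62 96 70 54 88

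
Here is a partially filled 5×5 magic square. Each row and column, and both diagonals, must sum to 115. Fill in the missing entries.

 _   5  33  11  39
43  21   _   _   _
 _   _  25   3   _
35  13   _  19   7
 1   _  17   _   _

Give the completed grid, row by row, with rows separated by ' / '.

27 5 33 11 39 / 43 21 -1 37 15 / 9 47 25 3 31 / 35 13 41 19 7 / 1 29 17 45 23

Row 1 needs 115; the known cells sum to 88, so (1,1) = 27.
Row 4 must total 115; the given cells sum to 74, so (4,3) = 41.
Column 1 must total 115; the given cells sum to 106, so (3,1) = 9.
The remaining cell in column 3 is (2,3) = 115 − 116 = -1.
Main diagonal: 27 + 21 + 25 + 19 + ? = 115, so (5,5) = 23.
Anti-diagonal needs 115; the known cells sum to 78, so (2,4) = 37.
Row 2: 43 + 21 + (-1) + 37 + ? = 115, so (2,5) = 15.
Column 4 must total 115; the given cells sum to 70, so (5,4) = 45.
Column 5: 39 + 15 + 7 + 23 + ? = 115, so (3,5) = 31.
Row 3 needs 115; the known cells sum to 68, so (3,2) = 47.
Row 5 must total 115; the given cells sum to 86, so (5,2) = 29.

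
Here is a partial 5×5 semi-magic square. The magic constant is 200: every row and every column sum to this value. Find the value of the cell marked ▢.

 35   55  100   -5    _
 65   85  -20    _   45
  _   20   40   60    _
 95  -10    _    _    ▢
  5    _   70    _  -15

75

Row 1 needs 200; the known cells sum to 185, so (1,5) = 15.
Using row 2: 65 + 85 + (-20) + 45 + ? → (2,4) = 200 − 175 = 25.
Column 1 needs 200; the known cells sum to 200, so (3,1) = 0.
From column 2, 200 − (55 + 85 + 20 + (-10)) gives (5,2) = 50.
From column 3, 200 − (100 + (-20) + 40 + 70) gives (4,3) = 10.
The remaining cell in row 3 is (3,5) = 200 − 120 = 80.
The remaining cell in row 5 is (5,4) = 200 − 110 = 90.
Column 4: -5 + 25 + 60 + 90 + ? = 200, so (4,4) = 30.
The remaining cell in column 5 is (4,5) = 200 − 125 = 75.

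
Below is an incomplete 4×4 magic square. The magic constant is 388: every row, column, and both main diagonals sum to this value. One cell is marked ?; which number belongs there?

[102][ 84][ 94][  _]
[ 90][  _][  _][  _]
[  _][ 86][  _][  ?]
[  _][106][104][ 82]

110

Row 1 must total 388; the given cells sum to 280, so (1,4) = 108.
The remaining cell in row 4 is (4,1) = 388 − 292 = 96.
Using column 1: 102 + 90 + 96 + ? → (3,1) = 388 − 288 = 100.
Column 2: 84 + 86 + 106 + ? = 388, so (2,2) = 112.
Main diagonal needs 388; the known cells sum to 296, so (3,3) = 92.
Anti-diagonal needs 388; the known cells sum to 290, so (2,3) = 98.
Row 2 needs 388; the known cells sum to 300, so (2,4) = 88.
The remaining cell in row 3 is (3,4) = 388 − 278 = 110.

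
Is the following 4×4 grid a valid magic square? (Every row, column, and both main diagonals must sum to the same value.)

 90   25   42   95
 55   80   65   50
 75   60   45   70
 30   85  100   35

No — row 3 sums to 250 but row 1 sums to 252.

Row 1: 90 + 25 + 42 + 95 = 252.
Row 2: 55 + 80 + 65 + 50 = 250.
Row 3: 75 + 60 + 45 + 70 = 250.
Row 4: 30 + 85 + 100 + 35 = 250.
Column 1: 90 + 55 + 75 + 30 = 250.
Column 2: 25 + 80 + 60 + 85 = 250.
Column 3: 42 + 65 + 45 + 100 = 252.
Column 4: 95 + 50 + 70 + 35 = 250.
Main diagonal: 90 + 80 + 45 + 35 = 250.
Anti-diagonal: 95 + 65 + 60 + 30 = 250.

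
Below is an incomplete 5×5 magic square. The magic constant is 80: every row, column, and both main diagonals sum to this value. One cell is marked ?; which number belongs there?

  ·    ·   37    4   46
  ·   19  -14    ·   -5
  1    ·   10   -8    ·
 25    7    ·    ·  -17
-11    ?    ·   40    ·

Anti-diagonal must total 80; the given cells sum to 52, so (2,4) = 28.
Row 2 needs 80; the known cells sum to 28, so (2,1) = 52.
Column 1: 52 + 1 + 25 + (-11) + ? = 80, so (1,1) = 13.
Column 4 needs 80; the known cells sum to 64, so (4,4) = 16.
From main diagonal, 80 − (13 + 19 + 10 + 16) gives (5,5) = 22.
Row 1 needs 80; the known cells sum to 100, so (1,2) = -20.
The remaining cell in row 4 is (4,3) = 80 − 31 = 49.
Column 3: 37 + (-14) + 10 + 49 + ? = 80, so (5,3) = -2.
Using column 5: 46 + (-5) + (-17) + 22 + ? → (3,5) = 80 − 46 = 34.
Using row 3: 1 + 10 + (-8) + 34 + ? → (3,2) = 80 − 37 = 43.
Using row 5: -11 + (-2) + 40 + 22 + ? → (5,2) = 80 − 49 = 31.

31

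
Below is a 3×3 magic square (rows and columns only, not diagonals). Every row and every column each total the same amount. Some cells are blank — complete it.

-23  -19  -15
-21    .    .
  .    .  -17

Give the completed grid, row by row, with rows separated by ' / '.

-23 -19 -15 / -21 -11 -25 / -13 -27 -17

Row 1 is already complete: -23 + -19 + -15 = -57, so that is the magic constant.
From column 1, -57 − (-23 + (-21)) gives (3,1) = -13.
Column 3: -15 + (-17) + ? = -57, so (2,3) = -25.
Row 2 needs -57; the known cells sum to -46, so (2,2) = -11.
The remaining cell in row 3 is (3,2) = -57 − (-30) = -27.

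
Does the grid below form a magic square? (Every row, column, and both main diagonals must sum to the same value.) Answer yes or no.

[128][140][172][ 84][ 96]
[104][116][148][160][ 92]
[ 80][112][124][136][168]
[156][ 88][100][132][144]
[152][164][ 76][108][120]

Yes

Row 1: 128 + 140 + 172 + 84 + 96 = 620.
Row 2: 104 + 116 + 148 + 160 + 92 = 620.
Row 3: 80 + 112 + 124 + 136 + 168 = 620.
Row 4: 156 + 88 + 100 + 132 + 144 = 620.
Row 5: 152 + 164 + 76 + 108 + 120 = 620.
Column 1: 128 + 104 + 80 + 156 + 152 = 620.
Column 2: 140 + 116 + 112 + 88 + 164 = 620.
Column 3: 172 + 148 + 124 + 100 + 76 = 620.
Column 4: 84 + 160 + 136 + 132 + 108 = 620.
Column 5: 96 + 92 + 168 + 144 + 120 = 620.
Main diagonal: 128 + 116 + 124 + 132 + 120 = 620.
Anti-diagonal: 96 + 160 + 124 + 88 + 152 = 620.
All lines sum to 620.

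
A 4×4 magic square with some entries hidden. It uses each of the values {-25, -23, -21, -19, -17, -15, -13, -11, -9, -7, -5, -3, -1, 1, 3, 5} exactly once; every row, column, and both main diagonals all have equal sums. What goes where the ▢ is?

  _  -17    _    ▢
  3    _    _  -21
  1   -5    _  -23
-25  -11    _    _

5

The 16 entries sum to -160, so each line sums to -160/4 = -40.
The remaining cell in row 3 is (3,3) = -40 − (-27) = -13.
The remaining cell in column 1 is (1,1) = -40 − (-21) = -19.
Column 2 must total -40; the given cells sum to -33, so (2,2) = -7.
The remaining cell in main diagonal is (4,4) = -40 − (-39) = -1.
From row 2, -40 − (3 + (-7) + (-21)) gives (2,3) = -15.
Row 4 needs -40; the known cells sum to -37, so (4,3) = -3.
Column 3 must total -40; the given cells sum to -31, so (1,3) = -9.
Column 4: -21 + (-23) + (-1) + ? = -40, so (1,4) = 5.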